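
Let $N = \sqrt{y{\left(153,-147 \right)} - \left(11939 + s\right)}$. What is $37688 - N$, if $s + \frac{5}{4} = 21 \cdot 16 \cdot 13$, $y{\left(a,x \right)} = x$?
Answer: $37688 - \frac{i \sqrt{65811}}{2} \approx 37688.0 - 128.27 i$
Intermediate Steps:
$s = \frac{17467}{4}$ ($s = - \frac{5}{4} + 21 \cdot 16 \cdot 13 = - \frac{5}{4} + 336 \cdot 13 = - \frac{5}{4} + 4368 = \frac{17467}{4} \approx 4366.8$)
$N = \frac{i \sqrt{65811}}{2}$ ($N = \sqrt{-147 - \frac{65223}{4}} = \sqrt{- \frac{65811}{4}} = \frac{i \sqrt{65811}}{2} \approx 128.27 i$)
$37688 - N = 37688 - \frac{i \sqrt{65811}}{2}$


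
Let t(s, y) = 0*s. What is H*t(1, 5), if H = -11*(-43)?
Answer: 0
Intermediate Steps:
t(s, y) = 0
H = 473
H*t(1, 5) = 473*0 = 0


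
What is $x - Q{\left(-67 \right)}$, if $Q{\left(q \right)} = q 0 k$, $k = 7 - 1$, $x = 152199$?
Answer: $152199$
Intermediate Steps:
$k = 6$
$Q{\left(q \right)} = 0$ ($Q{\left(q \right)} = q 0 \cdot 6 = 0 \cdot 6 = 0$)
$x - Q{\left(-67 \right)} = 152199 - 0 = 152199 + 0 = 152199$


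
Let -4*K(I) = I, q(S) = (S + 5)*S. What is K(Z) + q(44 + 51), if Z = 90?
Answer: 18955/2 ≈ 9477.5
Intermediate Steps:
q(S) = S*(5 + S) (q(S) = (5 + S)*S = S*(5 + S))
K(I) = -I/4
K(Z) + q(44 + 51) = -¼*90 + (44 + 51)*(5 + (44 + 51)) = -45/2 + 95*(5 + 95) = -45/2 + 95*100 = -45/2 + 9500 = 18955/2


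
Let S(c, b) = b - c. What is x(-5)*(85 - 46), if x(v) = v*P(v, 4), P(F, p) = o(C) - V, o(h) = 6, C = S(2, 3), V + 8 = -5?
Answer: -3705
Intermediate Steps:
V = -13 (V = -8 - 5 = -13)
C = 1 (C = 3 - 1*2 = 3 - 2 = 1)
P(F, p) = 19 (P(F, p) = 6 - 1*(-13) = 6 + 13 = 19)
x(v) = 19*v (x(v) = v*19 = 19*v)
x(-5)*(85 - 46) = (19*(-5))*(85 - 46) = -95*39 = -3705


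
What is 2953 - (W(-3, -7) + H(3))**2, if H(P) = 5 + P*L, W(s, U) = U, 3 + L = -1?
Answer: 2757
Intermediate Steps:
L = -4 (L = -3 - 1 = -4)
H(P) = 5 - 4*P (H(P) = 5 + P*(-4) = 5 - 4*P)
2953 - (W(-3, -7) + H(3))**2 = 2953 - (-7 + (5 - 4*3))**2 = 2953 - (-7 + (5 - 12))**2 = 2953 - (-7 - 7)**2 = 2953 - 1*(-14)**2 = 2953 - 1*196 = 2953 - 196 = 2757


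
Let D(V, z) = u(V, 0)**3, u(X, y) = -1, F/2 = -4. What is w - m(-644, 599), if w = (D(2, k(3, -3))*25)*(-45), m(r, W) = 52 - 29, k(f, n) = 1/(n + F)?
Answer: 1102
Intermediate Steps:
F = -8 (F = 2*(-4) = -8)
k(f, n) = 1/(-8 + n) (k(f, n) = 1/(n - 8) = 1/(-8 + n))
D(V, z) = -1 (D(V, z) = (-1)**3 = -1)
m(r, W) = 23
w = 1125 (w = -1*25*(-45) = -25*(-45) = 1125)
w - m(-644, 599) = 1125 - 1*23 = 1125 - 23 = 1102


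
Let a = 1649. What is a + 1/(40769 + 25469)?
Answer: 109226463/66238 ≈ 1649.0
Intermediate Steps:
a + 1/(40769 + 25469) = 1649 + 1/(40769 + 25469) = 1649 + 1/66238 = 109226463/66238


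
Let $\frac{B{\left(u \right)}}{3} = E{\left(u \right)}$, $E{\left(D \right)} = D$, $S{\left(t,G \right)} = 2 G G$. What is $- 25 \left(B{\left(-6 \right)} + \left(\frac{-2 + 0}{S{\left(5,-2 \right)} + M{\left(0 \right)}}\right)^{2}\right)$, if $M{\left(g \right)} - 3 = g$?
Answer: $\frac{54350}{121} \approx 449.17$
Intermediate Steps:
$S{\left(t,G \right)} = 2 G^{2}$
$M{\left(g \right)} = 3 + g$
$B{\left(u \right)} = 3 u$
$- 25 \left(B{\left(-6 \right)} + \left(\frac{-2 + 0}{S{\left(5,-2 \right)} + M{\left(0 \right)}}\right)^{2}\right) = - 25 \left(3 \left(-6\right) + \left(\frac{-2 + 0}{2 \left(-2\right)^{2} + \left(3 + 0\right)}\right)^{2}\right) = - 25 \left(-18 + \left(- \frac{2}{2 \cdot 4 + 3}\right)^{2}\right) = - 25 \left(-18 + \left(- \frac{2}{8 + 3}\right)^{2}\right) = - 25 \left(-18 + \left(- \frac{2}{11}\right)^{2}\right) = - 25 \left(-18 + \frac{4}{121}\right) = \left(-25\right) \left(- \frac{2174}{121}\right) = \frac{54350}{121}$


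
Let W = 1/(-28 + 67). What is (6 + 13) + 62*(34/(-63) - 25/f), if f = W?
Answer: -3809261/63 ≈ -60464.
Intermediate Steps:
W = 1/39 ≈ 0.025641
f = 1/39 ≈ 0.025641
(6 + 13) + 62*(34/(-63) - 25/f) = (6 + 13) + 62*(34/(-63) - 25/1/39) = 19 + 62*(34*(-1/63) - 25*39) = 19 + 62*(-34/63 - 975) = 19 + 62*(-61459/63) = 19 - 3810458/63 = -3809261/63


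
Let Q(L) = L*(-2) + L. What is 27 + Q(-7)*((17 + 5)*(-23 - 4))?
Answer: -4131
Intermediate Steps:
Q(L) = -L (Q(L) = -2*L + L = -L)
27 + Q(-7)*((17 + 5)*(-23 - 4)) = 27 + (-1*(-7))*((17 + 5)*(-23 - 4)) = 27 + 7*(22*(-27)) = 27 + 7*(-594) = 27 - 4158 = -4131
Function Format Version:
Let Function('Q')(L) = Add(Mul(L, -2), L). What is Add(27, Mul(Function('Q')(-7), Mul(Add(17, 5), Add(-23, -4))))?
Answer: -4131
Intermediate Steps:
Function('Q')(L) = Mul(-1, L) (Function('Q')(L) = Add(Mul(-2, L), L) = Mul(-1, L))
Add(27, Mul(Function('Q')(-7), Mul(Add(17, 5), Add(-23, -4)))) = Add(27, Mul(Mul(-1, -7), Mul(Add(17, 5), Add(-23, -4)))) = Add(27, Mul(7, Mul(22, -27))) = Add(27, Mul(7, -594)) = Add(27, -4158) = -4131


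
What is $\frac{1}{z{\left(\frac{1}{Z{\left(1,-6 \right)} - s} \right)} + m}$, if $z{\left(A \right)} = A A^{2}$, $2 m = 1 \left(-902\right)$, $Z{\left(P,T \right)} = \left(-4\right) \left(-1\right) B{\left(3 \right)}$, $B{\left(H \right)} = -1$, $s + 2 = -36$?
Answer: $- \frac{39304}{17726103} \approx -0.0022173$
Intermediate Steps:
$s = -38$ ($s = -2 - 36 = -38$)
$Z{\left(P,T \right)} = -4$ ($Z{\left(P,T \right)} = \left(-4\right) \left(-1\right) \left(-1\right) = 4 \left(-1\right) = -4$)
$m = -451$ ($m = \frac{1 \left(-902\right)}{2} = \frac{1}{2} \left(-902\right) = -451$)
$z{\left(A \right)} = A^{3}$
$\frac{1}{z{\left(\frac{1}{Z{\left(1,-6 \right)} - s} \right)} + m} = \frac{1}{\left(\frac{1}{-4 - -38}\right)^{3} - 451} = \frac{1}{\left(\frac{1}{-4 + 38}\right)^{3} - 451} = \frac{1}{\left(\frac{1}{34}\right)^{3} - 451} = \frac{1}{\frac{1}{39304} - 451} = \frac{1}{- \frac{17726103}{39304}} = - \frac{39304}{17726103}$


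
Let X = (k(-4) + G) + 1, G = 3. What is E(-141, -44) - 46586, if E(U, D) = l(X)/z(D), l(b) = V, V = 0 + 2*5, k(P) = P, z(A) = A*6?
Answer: -6149357/132 ≈ -46586.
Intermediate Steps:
z(A) = 6*A
V = 10 (V = 0 + 10 = 10)
X = 0 (X = (-4 + 3) + 1 = -1 + 1 = 0)
l(b) = 10
E(U, D) = 5/(3*D) (E(U, D) = 10/((6*D)) = 10*(1/(6*D)) = 5/(3*D))
E(-141, -44) - 46586 = (5/3)/(-44) - 46586 = (5/3)*(-1/44) - 46586 = -5/132 - 46586 = -6149357/132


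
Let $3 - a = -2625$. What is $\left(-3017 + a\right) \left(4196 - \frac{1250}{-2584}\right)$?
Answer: $- \frac{2109102373}{1292} \approx -1.6324 \cdot 10^{6}$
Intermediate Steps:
$a = 2628$ ($a = 3 - -2625 = 3 + 2625 = 2628$)
$\left(-3017 + a\right) \left(4196 - \frac{1250}{-2584}\right) = \left(-3017 + 2628\right) \left(4196 - \frac{1250}{-2584}\right) = - 389 \left(4196 - - \frac{625}{1292}\right) = - 389 \left(4196 + \frac{625}{1292}\right) = \left(-389\right) \frac{5421857}{1292} = - \frac{2109102373}{1292}$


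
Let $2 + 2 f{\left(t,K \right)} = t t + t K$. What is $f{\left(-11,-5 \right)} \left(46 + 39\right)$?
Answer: $7395$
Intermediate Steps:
$f{\left(t,K \right)} = -1 + \frac{t^{2}}{2} + \frac{K t}{2}$ ($f{\left(t,K \right)} = -1 + \frac{t t + t K}{2} = -1 + \frac{t^{2} + K t}{2} = -1 + \left(\frac{t^{2}}{2} + \frac{K t}{2}\right) = -1 + \frac{t^{2}}{2} + \frac{K t}{2}$)
$f{\left(-11,-5 \right)} \left(46 + 39\right) = \left(-1 + \frac{\left(-11\right)^{2}}{2} + \frac{1}{2} \left(-5\right) \left(-11\right)\right) \left(46 + 39\right) = \left(-1 + \frac{1}{2} \cdot 121 + \frac{55}{2}\right) 85 = \left(-1 + \frac{121}{2} + \frac{55}{2}\right) 85 = 87 \cdot 85 = 7395$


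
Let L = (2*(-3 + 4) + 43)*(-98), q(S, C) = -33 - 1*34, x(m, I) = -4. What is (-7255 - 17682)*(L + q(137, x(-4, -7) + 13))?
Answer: 111642949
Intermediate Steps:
q(S, C) = -67 (q(S, C) = -33 - 34 = -67)
L = -4410 (L = (2*1 + 43)*(-98) = (2 + 43)*(-98) = 45*(-98) = -4410)
(-7255 - 17682)*(L + q(137, x(-4, -7) + 13)) = (-7255 - 17682)*(-4410 - 67) = -24937*(-4477) = 111642949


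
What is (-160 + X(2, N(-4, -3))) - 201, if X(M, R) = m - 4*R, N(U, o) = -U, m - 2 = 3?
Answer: -372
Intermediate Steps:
m = 5 (m = 2 + 3 = 5)
X(M, R) = 5 - 4*R
(-160 + X(2, N(-4, -3))) - 201 = (-160 + (5 - (-4)*(-4))) - 201 = (-160 + (5 - 4*4)) - 201 = (-160 + (5 - 16)) - 201 = (-160 - 11) - 201 = -171 - 201 = -372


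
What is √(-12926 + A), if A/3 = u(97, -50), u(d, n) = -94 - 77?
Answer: I*√13439 ≈ 115.93*I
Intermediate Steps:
u(d, n) = -171
A = -513 (A = 3*(-171) = -513)
√(-12926 + A) = √(-12926 - 513) = √(-13439) = I*√13439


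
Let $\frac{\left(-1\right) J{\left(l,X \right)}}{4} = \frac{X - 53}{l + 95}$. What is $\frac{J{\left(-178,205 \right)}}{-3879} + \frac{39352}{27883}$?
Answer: $\frac{12652699000}{8977127031} \approx 1.4094$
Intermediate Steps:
$J{\left(l,X \right)} = - \frac{4 \left(-53 + X\right)}{95 + l}$ ($J{\left(l,X \right)} = - 4 \frac{X - 53}{l + 95} = - 4 \frac{-53 + X}{95 + l} = - \frac{4 \left(-53 + X\right)}{95 + l}$)
$\frac{J{\left(-178,205 \right)}}{-3879} + \frac{39352}{27883} = \frac{4 \frac{1}{95 - 178} \left(53 - 205\right)}{-3879} + \frac{39352}{27883} = \frac{4 \left(53 - 205\right)}{-83} \left(- \frac{1}{3879}\right) + 39352 \cdot \frac{1}{27883} = 4 \left(- \frac{1}{83}\right) \left(-152\right) \left(- \frac{1}{3879}\right) + \frac{39352}{27883} = \frac{608}{83} \left(- \frac{1}{3879}\right) + \frac{39352}{27883} = - \frac{608}{321957} + \frac{39352}{27883} = \frac{12652699000}{8977127031}$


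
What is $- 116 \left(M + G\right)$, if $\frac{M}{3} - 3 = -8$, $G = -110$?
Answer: $14500$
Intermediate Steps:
$M = -15$ ($M = 9 + 3 \left(-8\right) = 9 - 24 = -15$)
$- 116 \left(M + G\right) = - 116 \left(-15 - 110\right) = \left(-116\right) \left(-125\right) = 14500$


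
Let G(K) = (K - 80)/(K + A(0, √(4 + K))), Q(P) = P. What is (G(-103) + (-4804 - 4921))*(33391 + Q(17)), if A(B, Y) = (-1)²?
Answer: -5522158656/17 ≈ -3.2483e+8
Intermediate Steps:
A(B, Y) = 1
G(K) = (-80 + K)/(1 + K) (G(K) = (K - 80)/(K + 1) = (-80 + K)/(1 + K))
(G(-103) + (-4804 - 4921))*(33391 + Q(17)) = ((-80 - 103)/(1 - 103) + (-4804 - 4921))*(33391 + 17) = (-183/(-102) - 9725)*33408 = (-1/102*(-183) - 9725)*33408 = (61/34 - 9725)*33408 = -330589/34*33408 = -5522158656/17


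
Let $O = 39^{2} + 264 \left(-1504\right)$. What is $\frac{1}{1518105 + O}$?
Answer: $\frac{1}{1122570} \approx 8.9081 \cdot 10^{-7}$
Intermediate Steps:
$O = -395535$ ($O = 1521 - 397056 = -395535$)
$\frac{1}{1518105 + O} = \frac{1}{1518105 - 395535} = \frac{1}{1122570}$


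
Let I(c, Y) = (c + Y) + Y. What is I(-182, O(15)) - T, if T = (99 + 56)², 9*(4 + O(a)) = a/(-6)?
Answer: -217940/9 ≈ -24216.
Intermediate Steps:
O(a) = -4 - a/54 (O(a) = -4 + (a/(-6))/9 = -4 + (a*(-⅙))/9 = -4 + (-a/6)/9 = -4 - a/54)
I(c, Y) = c + 2*Y (I(c, Y) = (Y + c) + Y = c + 2*Y)
T = 24025 (T = 155² = 24025)
I(-182, O(15)) - T = (-182 + 2*(-4 - 1/54*15)) - 1*24025 = (-182 + 2*(-4 - 5/18)) - 24025 = (-182 + 2*(-77/18)) - 24025 = (-182 - 77/9) - 24025 = -1715/9 - 24025 = -217940/9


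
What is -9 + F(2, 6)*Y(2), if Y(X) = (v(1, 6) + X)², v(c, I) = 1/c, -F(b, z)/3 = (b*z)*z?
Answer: -1953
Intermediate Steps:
F(b, z) = -3*b*z² (F(b, z) = -3*b*z*z = -3*b*z²)
Y(X) = (1 + X)² (Y(X) = (1/1 + X)² = (1 + X)²)
-9 + F(2, 6)*Y(2) = -9 + (-3*2*6²)*(1 + 2)² = -9 - 3*2*36*3² = -9 - 216*9 = -9 - 1944 = -1953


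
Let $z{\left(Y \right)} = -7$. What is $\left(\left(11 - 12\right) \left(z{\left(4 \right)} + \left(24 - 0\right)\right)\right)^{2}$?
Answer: $289$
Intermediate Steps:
$\left(\left(11 - 12\right) \left(z{\left(4 \right)} + \left(24 - 0\right)\right)\right)^{2} = \left(\left(11 - 12\right) \left(-7 + \left(24 - 0\right)\right)\right)^{2} = \left(- (-7 + \left(24 + 0\right))\right)^{2} = \left(- (-7 + 24)\right)^{2} = \left(\left(-1\right) 17\right)^{2} = \left(-17\right)^{2} = 289$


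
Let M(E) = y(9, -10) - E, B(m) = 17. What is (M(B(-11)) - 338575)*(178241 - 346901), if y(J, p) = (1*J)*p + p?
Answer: 57123792720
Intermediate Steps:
y(J, p) = p + J*p (y(J, p) = J*p + p = p + J*p)
M(E) = -100 - E (M(E) = -10*(1 + 9) - E = -10*10 - E = -100 - E)
(M(B(-11)) - 338575)*(178241 - 346901) = ((-100 - 1*17) - 338575)*(178241 - 346901) = ((-100 - 17) - 338575)*(-168660) = (-117 - 338575)*(-168660) = -338692*(-168660) = 57123792720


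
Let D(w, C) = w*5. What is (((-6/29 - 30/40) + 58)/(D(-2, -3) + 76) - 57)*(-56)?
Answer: 3008425/957 ≈ 3143.6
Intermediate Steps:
D(w, C) = 5*w
(((-6/29 - 30/40) + 58)/(D(-2, -3) + 76) - 57)*(-56) = (((-6/29 - 30/40) + 58)/(5*(-2) + 76) - 57)*(-56) = (((-6*1/29 - 30*1/40) + 58)/(-10 + 76) - 57)*(-56) = (((-6/29 - ¾) + 58)/66 - 57)*(-56) = ((-111/116 + 58)*(1/66) - 57)*(-56) = ((6617/116)*(1/66) - 57)*(-56) = (6617/7656 - 57)*(-56) = -429775/7656*(-56) = 3008425/957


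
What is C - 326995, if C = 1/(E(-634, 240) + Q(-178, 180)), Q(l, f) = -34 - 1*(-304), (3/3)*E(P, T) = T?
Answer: -166767449/510 ≈ -3.2700e+5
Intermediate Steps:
E(P, T) = T
Q(l, f) = 270 (Q(l, f) = -34 + 304 = 270)
C = 1/510 (C = 1/(240 + 270) = 1/510 ≈ 0.0019608)
C - 326995 = 1/510 - 326995 = -166767449/510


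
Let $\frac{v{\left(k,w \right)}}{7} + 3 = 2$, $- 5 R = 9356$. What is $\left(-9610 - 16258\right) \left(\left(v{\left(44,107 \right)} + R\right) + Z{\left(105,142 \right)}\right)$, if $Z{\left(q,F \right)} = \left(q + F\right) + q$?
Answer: $\frac{197398708}{5} \approx 3.948 \cdot 10^{7}$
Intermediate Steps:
$Z{\left(q,F \right)} = F + 2 q$ ($Z{\left(q,F \right)} = \left(F + q\right) + q = F + 2 q$)
$R = - \frac{9356}{5}$ ($R = \left(- \frac{1}{5}\right) 9356 = - \frac{9356}{5} \approx -1871.2$)
$v{\left(k,w \right)} = -7$ ($v{\left(k,w \right)} = -21 + 7 \cdot 2 = -21 + 14 = -7$)
$\left(-9610 - 16258\right) \left(\left(v{\left(44,107 \right)} + R\right) + Z{\left(105,142 \right)}\right) = \left(-9610 - 16258\right) \left(\left(-7 - \frac{9356}{5}\right) + \left(142 + 2 \cdot 105\right)\right) = - 25868 \left(- \frac{9391}{5} + \left(142 + 210\right)\right) = - 25868 \left(- \frac{9391}{5} + 352\right) = \left(-25868\right) \left(- \frac{7631}{5}\right) = \frac{197398708}{5}$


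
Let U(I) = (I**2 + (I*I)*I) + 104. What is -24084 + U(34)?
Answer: 16480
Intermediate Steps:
U(I) = 104 + I**2 + I**3 (U(I) = (I**2 + I**2*I) + 104 = (I**2 + I**3) + 104 = 104 + I**2 + I**3)
-24084 + U(34) = -24084 + (104 + 34**2 + 34**3) = -24084 + (104 + 1156 + 39304) = -24084 + 40564 = 16480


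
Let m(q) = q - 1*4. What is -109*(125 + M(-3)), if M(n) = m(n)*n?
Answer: -15914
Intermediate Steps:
m(q) = -4 + q (m(q) = q - 4 = -4 + q)
M(n) = n*(-4 + n) (M(n) = (-4 + n)*n = n*(-4 + n))
-109*(125 + M(-3)) = -109*(125 - 3*(-4 - 3)) = -109*(125 - 3*(-7)) = -109*(125 + 21) = -109*146 = -15914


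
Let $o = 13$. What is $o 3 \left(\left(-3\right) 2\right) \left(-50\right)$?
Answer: $11700$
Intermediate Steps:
$o 3 \left(\left(-3\right) 2\right) \left(-50\right) = 13 \cdot 3 \left(\left(-3\right) 2\right) \left(-50\right) = 39 \left(-6\right) \left(-50\right) = \left(-234\right) \left(-50\right) = 11700$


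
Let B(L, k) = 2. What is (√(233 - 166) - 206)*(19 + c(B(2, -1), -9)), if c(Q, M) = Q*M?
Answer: -206 + √67 ≈ -197.81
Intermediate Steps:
c(Q, M) = M*Q
(√(233 - 166) - 206)*(19 + c(B(2, -1), -9)) = (√(233 - 166) - 206)*(19 - 9*2) = (√67 - 206)*(19 - 18) = (-206 + √67)*1 = -206 + √67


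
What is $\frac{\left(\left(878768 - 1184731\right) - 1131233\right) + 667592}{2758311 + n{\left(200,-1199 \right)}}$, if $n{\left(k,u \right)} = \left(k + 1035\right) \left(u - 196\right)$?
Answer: $- \frac{384802}{517743} \approx -0.74323$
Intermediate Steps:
$n{\left(k,u \right)} = \left(-196 + u\right) \left(1035 + k\right)$ ($n{\left(k,u \right)} = \left(1035 + k\right) \left(-196 + u\right) = \left(-196 + u\right) \left(1035 + k\right)$)
$\frac{\left(\left(878768 - 1184731\right) - 1131233\right) + 667592}{2758311 + n{\left(200,-1199 \right)}} = \frac{\left(\left(878768 - 1184731\right) - 1131233\right) + 667592}{2758311 + \left(-202860 - 39200 + 1035 \left(-1199\right) + 200 \left(-1199\right)\right)} = \frac{\left(-305963 - 1131233\right) + 667592}{2758311 - 1722825} = \frac{-1437196 + 667592}{2758311 - 1722825} = - \frac{769604}{1035486} = \left(-769604\right) \frac{1}{1035486} = - \frac{384802}{517743}$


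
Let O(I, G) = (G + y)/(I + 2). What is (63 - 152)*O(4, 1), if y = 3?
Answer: -178/3 ≈ -59.333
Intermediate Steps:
O(I, G) = (3 + G)/(2 + I) (O(I, G) = (G + 3)/(I + 2) = (3 + G)/(2 + I))
(63 - 152)*O(4, 1) = (63 - 152)*((3 + 1)/(2 + 4)) = -89*4/6 = -89*2/3 = -178/3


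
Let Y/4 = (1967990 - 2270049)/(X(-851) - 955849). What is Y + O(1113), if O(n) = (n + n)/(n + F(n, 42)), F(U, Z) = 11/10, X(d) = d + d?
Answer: 34776042536/10668075691 ≈ 3.2598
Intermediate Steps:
X(d) = 2*d
F(U, Z) = 11/10 (F(U, Z) = 11*(⅒) = 11/10)
O(n) = 2*n/(11/10 + n) (O(n) = (n + n)/(n + 11/10) = (2*n)/(11/10 + n) = 2*n/(11/10 + n))
Y = 1208236/957551 (Y = 4*((1967990 - 2270049)/(2*(-851) - 955849)) = 4*(-302059/(-1702 - 955849)) = 4*(-302059/(-957551)) = 4*(-302059*(-1/957551)) = 4*(302059/957551) = 1208236/957551 ≈ 1.2618)
Y + O(1113) = 1208236/957551 + 20*1113/(11 + 10*1113) = 1208236/957551 + 20*1113/(11 + 11130) = 1208236/957551 + 20*1113/11141 = 1208236/957551 + 20*1113*(1/11141) = 1208236/957551 + 22260/11141 = 34776042536/10668075691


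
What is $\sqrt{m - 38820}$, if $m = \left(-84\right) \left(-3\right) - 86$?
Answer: $i \sqrt{38654} \approx 196.61 i$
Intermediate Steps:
$m = 166$ ($m = 252 - 86 = 166$)
$\sqrt{m - 38820} = \sqrt{166 - 38820} = \sqrt{-38654} = i \sqrt{38654}$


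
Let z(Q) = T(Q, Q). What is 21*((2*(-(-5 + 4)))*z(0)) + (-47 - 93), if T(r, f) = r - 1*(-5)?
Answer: 70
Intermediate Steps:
T(r, f) = 5 + r (T(r, f) = r + 5 = 5 + r)
z(Q) = 5 + Q
21*((2*(-(-5 + 4)))*z(0)) + (-47 - 93) = 21*((2*(-(-5 + 4)))*(5 + 0)) + (-47 - 93) = 21*((2*(-1*(-1)))*5) - 140 = 21*((2*1)*5) - 140 = 21*(2*5) - 140 = 21*10 - 140 = 210 - 140 = 70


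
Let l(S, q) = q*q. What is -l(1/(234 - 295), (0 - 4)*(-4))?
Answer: -256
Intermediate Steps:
l(S, q) = q²
-l(1/(234 - 295), (0 - 4)*(-4)) = -((0 - 4)*(-4))² = -(-4*(-4))² = -1*16² = -1*256 = -256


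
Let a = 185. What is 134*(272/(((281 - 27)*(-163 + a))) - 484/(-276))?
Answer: 23279686/96393 ≈ 241.51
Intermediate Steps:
134*(272/(((281 - 27)*(-163 + a))) - 484/(-276)) = 134*(272/(((281 - 27)*(-163 + 185))) - 484/(-276)) = 134*(272/((254*22)) - 484*(-1/276)) = 134*(272/5588 + 121/69) = 134*(272*(1/5588) + 121/69) = 134*(68/1397 + 121/69) = 134*(173729/96393) = 23279686/96393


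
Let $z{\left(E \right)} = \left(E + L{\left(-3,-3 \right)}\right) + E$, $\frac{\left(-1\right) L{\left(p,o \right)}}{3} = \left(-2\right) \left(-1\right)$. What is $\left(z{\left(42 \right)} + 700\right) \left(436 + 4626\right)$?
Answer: $3938236$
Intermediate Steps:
$L{\left(p,o \right)} = -6$ ($L{\left(p,o \right)} = - 3 \left(\left(-2\right) \left(-1\right)\right) = \left(-3\right) 2 = -6$)
$z{\left(E \right)} = -6 + 2 E$ ($z{\left(E \right)} = \left(E - 6\right) + E = \left(-6 + E\right) + E = -6 + 2 E$)
$\left(z{\left(42 \right)} + 700\right) \left(436 + 4626\right) = \left(\left(-6 + 2 \cdot 42\right) + 700\right) \left(436 + 4626\right) = \left(\left(-6 + 84\right) + 700\right) 5062 = \left(78 + 700\right) 5062 = 778 \cdot 5062 = 3938236$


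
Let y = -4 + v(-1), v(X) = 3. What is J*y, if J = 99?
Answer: -99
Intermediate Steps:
y = -1 (y = -4 + 3 = -1)
J*y = 99*(-1) = -99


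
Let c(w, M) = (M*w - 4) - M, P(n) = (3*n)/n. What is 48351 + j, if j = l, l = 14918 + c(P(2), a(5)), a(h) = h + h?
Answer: 63285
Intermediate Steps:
a(h) = 2*h
P(n) = 3
c(w, M) = -4 - M + M*w (c(w, M) = (-4 + M*w) - M = -4 - M + M*w)
l = 14934 (l = 14918 + (-4 - 2*5 + (2*5)*3) = 14918 + (-4 - 1*10 + 10*3) = 14918 + (-4 - 10 + 30) = 14918 + 16 = 14934)
j = 14934
48351 + j = 48351 + 14934 = 63285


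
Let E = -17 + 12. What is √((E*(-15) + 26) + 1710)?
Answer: √1811 ≈ 42.556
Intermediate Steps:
E = -5
√((E*(-15) + 26) + 1710) = √((-5*(-15) + 26) + 1710) = √((75 + 26) + 1710) = √(101 + 1710) = √1811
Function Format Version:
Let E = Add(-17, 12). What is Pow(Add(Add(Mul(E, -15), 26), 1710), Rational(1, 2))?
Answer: Pow(1811, Rational(1, 2)) ≈ 42.556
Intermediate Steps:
E = -5
Pow(Add(Add(Mul(E, -15), 26), 1710), Rational(1, 2)) = Pow(Add(Add(Mul(-5, -15), 26), 1710), Rational(1, 2)) = Pow(Add(Add(75, 26), 1710), Rational(1, 2)) = Pow(Add(101, 1710), Rational(1, 2)) = Pow(1811, Rational(1, 2))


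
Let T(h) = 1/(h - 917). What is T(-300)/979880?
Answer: -1/1192513960 ≈ -8.3856e-10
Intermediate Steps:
T(h) = 1/(-917 + h)
T(-300)/979880 = 1/(-917 - 300*979880) = (1/979880)/(-1217) = -1/1217*1/979880 = -1/1192513960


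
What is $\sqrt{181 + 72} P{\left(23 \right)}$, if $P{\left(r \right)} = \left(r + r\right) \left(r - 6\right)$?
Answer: $782 \sqrt{253} \approx 12438.0$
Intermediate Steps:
$P{\left(r \right)} = 2 r \left(-6 + r\right)$
$\sqrt{181 + 72} P{\left(23 \right)} = \sqrt{181 + 72} \cdot 2 \cdot 23 \left(-6 + 23\right) = \sqrt{253} \cdot 2 \cdot 23 \cdot 17 = \sqrt{253} \cdot 782 = 782 \sqrt{253}$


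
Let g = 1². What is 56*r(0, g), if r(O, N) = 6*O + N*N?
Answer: 56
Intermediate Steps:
g = 1
r(O, N) = N² + 6*O (r(O, N) = 6*O + N² = N² + 6*O)
56*r(0, g) = 56*(1² + 6*0) = 56*(1 + 0) = 56*1 = 56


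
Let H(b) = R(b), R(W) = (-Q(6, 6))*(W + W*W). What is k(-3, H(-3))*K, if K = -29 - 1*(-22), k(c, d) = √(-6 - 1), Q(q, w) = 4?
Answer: -7*I*√7 ≈ -18.52*I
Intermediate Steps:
R(W) = -4*W - 4*W² (R(W) = (-1*4)*(W + W*W) = -4*(W + W²) = -4*W - 4*W²)
H(b) = -4*b*(1 + b)
k(c, d) = I*√7 (k(c, d) = √(-7) = I*√7)
K = -7 (K = -29 + 22 = -7)
k(-3, H(-3))*K = (I*√7)*(-7) = -7*I*√7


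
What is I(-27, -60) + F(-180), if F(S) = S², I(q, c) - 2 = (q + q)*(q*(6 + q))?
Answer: 1784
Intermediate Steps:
I(q, c) = 2 + 2*q²*(6 + q) (I(q, c) = 2 + (q + q)*(q*(6 + q)) = 2 + (2*q)*(q*(6 + q)) = 2 + 2*q²*(6 + q))
I(-27, -60) + F(-180) = (2 + 2*(-27)³ + 12*(-27)²) + (-180)² = (2 + 2*(-19683) + 12*729) + 32400 = (2 - 39366 + 8748) + 32400 = -30616 + 32400 = 1784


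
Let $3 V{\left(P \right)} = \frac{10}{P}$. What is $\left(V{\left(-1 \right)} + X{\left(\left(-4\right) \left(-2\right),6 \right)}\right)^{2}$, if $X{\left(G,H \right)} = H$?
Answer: $\frac{64}{9} \approx 7.1111$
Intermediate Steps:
$V{\left(P \right)} = \frac{10}{3 P}$ ($V{\left(P \right)} = \frac{10 \frac{1}{P}}{3} = \frac{10}{3 P}$)
$\left(V{\left(-1 \right)} + X{\left(\left(-4\right) \left(-2\right),6 \right)}\right)^{2} = \left(\frac{10}{3 \left(-1\right)} + 6\right)^{2} = \left(\frac{10}{3} \left(-1\right) + 6\right)^{2} = \left(- \frac{10}{3} + 6\right)^{2} = \left(\frac{8}{3}\right)^{2} = \frac{64}{9}$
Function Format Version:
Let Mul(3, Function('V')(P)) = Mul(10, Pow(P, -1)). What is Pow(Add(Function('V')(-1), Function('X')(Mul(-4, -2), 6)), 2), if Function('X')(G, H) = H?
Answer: Rational(64, 9) ≈ 7.1111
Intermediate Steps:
Function('V')(P) = Mul(Rational(10, 3), Pow(P, -1)) (Function('V')(P) = Mul(Rational(1, 3), Mul(10, Pow(P, -1))) = Mul(Rational(10, 3), Pow(P, -1)))
Pow(Add(Function('V')(-1), Function('X')(Mul(-4, -2), 6)), 2) = Pow(Add(Mul(Rational(10, 3), Pow(-1, -1)), 6), 2) = Pow(Add(Mul(Rational(10, 3), -1), 6), 2) = Pow(Add(Rational(-10, 3), 6), 2) = Pow(Rational(8, 3), 2) = Rational(64, 9)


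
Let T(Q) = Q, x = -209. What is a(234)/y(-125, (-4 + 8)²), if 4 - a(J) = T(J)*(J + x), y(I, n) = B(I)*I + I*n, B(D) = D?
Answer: -5846/13625 ≈ -0.42906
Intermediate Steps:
y(I, n) = I² + I*n (y(I, n) = I*I + I*n = I² + I*n)
a(J) = 4 - J*(-209 + J) (a(J) = 4 - J*(J - 209) = 4 - J*(-209 + J))
a(234)/y(-125, (-4 + 8)²) = (4 - 1*234² + 209*234)/((-125*(-125 + (-4 + 8)²))) = (4 - 1*54756 + 48906)/((-125*(-125 + 4²))) = (4 - 54756 + 48906)/((-125*(-125 + 16))) = -5846/((-125*(-109))) = -5846/13625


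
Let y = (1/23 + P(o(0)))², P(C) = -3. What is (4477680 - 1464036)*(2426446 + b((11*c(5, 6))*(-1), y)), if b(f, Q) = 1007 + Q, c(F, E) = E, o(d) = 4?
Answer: 168256626754308/23 ≈ 7.3155e+12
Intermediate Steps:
y = 4624/529 (y = (1/23 - 3)² = (-68/23)² = 4624/529 ≈ 8.7410)
(4477680 - 1464036)*(2426446 + b((11*c(5, 6))*(-1), y)) = (4477680 - 1464036)*(2426446 + (1007 + 4624/529)) = 3013644*(2426446 + 537327/529) = 3013644*(1284127261/529) = 168256626754308/23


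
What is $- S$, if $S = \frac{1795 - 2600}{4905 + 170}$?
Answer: $\frac{23}{145} \approx 0.15862$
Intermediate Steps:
$S = - \frac{23}{145}$ ($S = - \frac{805}{5075} = \left(-805\right) \frac{1}{5075} = - \frac{23}{145} \approx -0.15862$)
$- S = \left(-1\right) \left(- \frac{23}{145}\right) = \frac{23}{145}$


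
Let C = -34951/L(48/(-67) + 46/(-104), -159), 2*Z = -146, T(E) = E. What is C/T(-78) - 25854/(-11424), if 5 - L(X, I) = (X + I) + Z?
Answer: 2806195993/677071920 ≈ 4.1446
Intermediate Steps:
Z = -73 (Z = (1/2)*(-146) = -73)
L(X, I) = 78 - I - X (L(X, I) = 5 - ((X + I) - 73) = 5 - ((I + X) - 73) = 5 - (-73 + I + X) = 5 + (73 - I - X) = 78 - I - X)
C = -17395612/118535 (C = -34951/(78 - 1*(-159) - (48/(-67) + 46/(-104))) = -34951/(78 + 159 - (48*(-1/67) + 46*(-1/104))) = -34951/(78 + 159 - (-48/67 - 23/52)) = -34951/(78 + 159 - 1*(-4037/3484)) = -34951/(78 + 159 + 4037/3484) = -34951/829745/3484 = -34951*3484/829745 = -17395612/118535 ≈ -146.76)
C/T(-78) - 25854/(-11424) = -17395612/118535/(-78) - 25854/(-11424) = -17395612/118535*(-1/78) - 25854*(-1/11424) = 669062/355605 + 4309/1904 = 2806195993/677071920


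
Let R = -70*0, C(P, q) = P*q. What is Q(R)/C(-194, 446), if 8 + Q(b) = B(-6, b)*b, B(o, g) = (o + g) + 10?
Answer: 2/21631 ≈ 9.2460e-5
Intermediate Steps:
B(o, g) = 10 + g + o (B(o, g) = (g + o) + 10 = 10 + g + o)
R = 0
Q(b) = -8 + b*(4 + b) (Q(b) = -8 + (10 + b - 6)*b = -8 + (4 + b)*b = -8 + b*(4 + b))
Q(R)/C(-194, 446) = (-8 + 0*(4 + 0))/((-194*446)) = (-8 + 0*4)/(-86524) = (-8 + 0)*(-1/86524) = -8*(-1/86524) = 2/21631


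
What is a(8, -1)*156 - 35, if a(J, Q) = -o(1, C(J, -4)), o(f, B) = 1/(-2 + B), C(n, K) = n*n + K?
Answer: -1093/29 ≈ -37.690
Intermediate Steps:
C(n, K) = K + n² (C(n, K) = n² + K = K + n²)
a(J, Q) = -1/(-6 + J²) (a(J, Q) = -1/(-2 + (-4 + J²)) = -1/(-6 + J²))
a(8, -1)*156 - 35 = -1/(-6 + 8²)*156 - 35 = -1/(-6 + 64)*156 - 35 = -1/58*156 - 35 = -78/29 - 35 = -1093/29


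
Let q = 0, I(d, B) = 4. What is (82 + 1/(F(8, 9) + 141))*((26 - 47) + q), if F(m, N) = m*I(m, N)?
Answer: -297927/173 ≈ -1722.1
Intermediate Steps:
F(m, N) = 4*m (F(m, N) = m*4 = 4*m)
(82 + 1/(F(8, 9) + 141))*((26 - 47) + q) = (82 + 1/(4*8 + 141))*((26 - 47) + 0) = (82 + 1/(32 + 141))*(-21 + 0) = (82 + 1/173)*(-21) = (14187/173)*(-21) = -297927/173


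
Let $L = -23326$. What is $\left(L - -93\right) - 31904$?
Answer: $-55137$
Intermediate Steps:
$\left(L - -93\right) - 31904 = \left(-23326 - -93\right) - 31904 = \left(-23326 + 93\right) - 31904 = -23233 - 31904 = -55137$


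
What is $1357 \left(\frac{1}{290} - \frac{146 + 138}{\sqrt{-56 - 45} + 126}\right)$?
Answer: $- \frac{14060396731}{4633330} + \frac{385388 i \sqrt{101}}{15977} \approx -3034.6 + 242.42 i$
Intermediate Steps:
$1357 \left(\frac{1}{290} - \frac{146 + 138}{\sqrt{-56 - 45} + 126}\right) = 1357 \left(\frac{1}{290} - \frac{284}{\sqrt{-101} + 126}\right) = 1357 \left(\frac{1}{290} - \frac{284}{i \sqrt{101} + 126}\right) = 1357 \left(\frac{1}{290} - \frac{284}{126 + i \sqrt{101}}\right) = \frac{1357}{290} - \frac{385388}{126 + i \sqrt{101}}$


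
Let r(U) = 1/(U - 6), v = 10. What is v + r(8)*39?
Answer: 59/2 ≈ 29.500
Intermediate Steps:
r(U) = 1/(-6 + U)
v + r(8)*39 = 10 + 39/(-6 + 8) = 10 + 39/2 = 59/2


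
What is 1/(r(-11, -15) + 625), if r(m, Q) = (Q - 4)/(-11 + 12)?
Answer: 1/606 ≈ 0.0016502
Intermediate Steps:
r(m, Q) = -4 + Q (r(m, Q) = (-4 + Q)/1 = (-4 + Q)*1 = -4 + Q)
1/(r(-11, -15) + 625) = 1/((-4 - 15) + 625) = 1/(-19 + 625) = 1/606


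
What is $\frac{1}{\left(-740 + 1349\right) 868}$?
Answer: $\frac{1}{528612} \approx 1.8917 \cdot 10^{-6}$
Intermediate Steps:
$\frac{1}{\left(-740 + 1349\right) 868} = \frac{1}{609 \cdot 868} = \frac{1}{528612}$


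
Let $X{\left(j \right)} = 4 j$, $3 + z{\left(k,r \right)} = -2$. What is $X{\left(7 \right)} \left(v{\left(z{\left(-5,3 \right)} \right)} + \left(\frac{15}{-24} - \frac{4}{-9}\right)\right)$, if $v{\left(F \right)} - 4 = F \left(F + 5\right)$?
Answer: $\frac{1925}{18} \approx 106.94$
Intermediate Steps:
$z{\left(k,r \right)} = -5$ ($z{\left(k,r \right)} = -3 - 2 = -5$)
$v{\left(F \right)} = 4 + F \left(5 + F\right)$ ($v{\left(F \right)} = 4 + F \left(F + 5\right) = 4 + F \left(5 + F\right)$)
$X{\left(7 \right)} \left(v{\left(z{\left(-5,3 \right)} \right)} + \left(\frac{15}{-24} - \frac{4}{-9}\right)\right) = 4 \cdot 7 \left(\left(4 + \left(-5\right)^{2} + 5 \left(-5\right)\right) + \left(\frac{15}{-24} - \frac{4}{-9}\right)\right) = 28 \left(\left(4 + 25 - 25\right) + \left(15 \left(- \frac{1}{24}\right) - - \frac{4}{9}\right)\right) = 28 \left(4 + \left(- \frac{5}{8} + \frac{4}{9}\right)\right) = 28 \left(4 - \frac{13}{72}\right) = 28 \cdot \frac{275}{72} = \frac{1925}{18}$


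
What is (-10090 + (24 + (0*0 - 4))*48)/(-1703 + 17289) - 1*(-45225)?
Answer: 352433860/7793 ≈ 45224.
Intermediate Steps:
(-10090 + (24 + (0*0 - 4))*48)/(-1703 + 17289) - 1*(-45225) = (-10090 + (24 + (0 - 4))*48)/15586 + 45225 = (-10090 + (24 - 4)*48)*(1/15586) + 45225 = (-10090 + 20*48)*(1/15586) + 45225 = (-10090 + 960)*(1/15586) + 45225 = -9130*1/15586 + 45225 = -4565/7793 + 45225 = 352433860/7793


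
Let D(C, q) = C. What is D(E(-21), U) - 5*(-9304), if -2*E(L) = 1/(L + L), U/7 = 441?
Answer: 3907681/84 ≈ 46520.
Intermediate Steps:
U = 3087 (U = 7*441 = 3087)
E(L) = -1/(4*L) (E(L) = -1/(2*(L + L)) = -1/(2*L)/2 = -1/(4*L))
D(E(-21), U) - 5*(-9304) = -¼/(-21) - 5*(-9304) = -¼*(-1/21) - 1*(-46520) = 1/84 + 46520 = 3907681/84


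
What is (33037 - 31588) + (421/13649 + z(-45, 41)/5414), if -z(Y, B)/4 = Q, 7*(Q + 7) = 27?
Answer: 374770549634/258634901 ≈ 1449.0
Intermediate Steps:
Q = -22/7 (Q = -7 + (⅐)*27 = -7 + 27/7 = -22/7 ≈ -3.1429)
z(Y, B) = 88/7 (z(Y, B) = -4*(-22/7) = 88/7)
(33037 - 31588) + (421/13649 + z(-45, 41)/5414) = (33037 - 31588) + (421/13649 + (88/7)/5414) = 1449 + (421*(1/13649) + (88/7)*(1/5414)) = 1449 + (421/13649 + 44/18949) = 1449 + 8578085/258634901 = 374770549634/258634901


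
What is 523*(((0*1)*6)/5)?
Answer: 0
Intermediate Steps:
523*(((0*1)*6)/5) = 523*((0*6)*(⅕)) = 523*(0*(⅕)) = 523*0 = 0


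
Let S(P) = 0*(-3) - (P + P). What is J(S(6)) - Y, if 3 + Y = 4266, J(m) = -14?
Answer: -4277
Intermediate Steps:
S(P) = -2*P (S(P) = 0 - 2*P = -2*P)
Y = 4263 (Y = -3 + 4266 = 4263)
J(S(6)) - Y = -14 - 1*4263 = -14 - 4263 = -4277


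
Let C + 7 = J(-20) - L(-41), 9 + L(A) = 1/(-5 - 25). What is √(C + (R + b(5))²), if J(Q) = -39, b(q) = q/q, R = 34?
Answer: √1069230/30 ≈ 34.468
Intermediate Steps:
b(q) = 1
L(A) = -271/30 (L(A) = -9 + 1/(-5 - 25) = -9 + 1/(-30) = -9 - 1/30 = -271/30)
C = -1109/30 (C = -7 + (-39 - 1*(-271/30)) = -7 + (-39 + 271/30) = -7 - 899/30 = -1109/30 ≈ -36.967)
√(C + (R + b(5))²) = √(-1109/30 + (34 + 1)²) = √(-1109/30 + 35²) = √(-1109/30 + 1225) = √(35641/30) = √1069230/30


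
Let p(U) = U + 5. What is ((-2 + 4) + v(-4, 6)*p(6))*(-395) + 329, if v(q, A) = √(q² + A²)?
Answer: -461 - 8690*√13 ≈ -31793.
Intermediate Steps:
p(U) = 5 + U
v(q, A) = √(A² + q²)
((-2 + 4) + v(-4, 6)*p(6))*(-395) + 329 = ((-2 + 4) + √(6² + (-4)²)*(5 + 6))*(-395) + 329 = (2 + √(36 + 16)*11)*(-395) + 329 = (2 + √52*11)*(-395) + 329 = (2 + (2*√13)*11)*(-395) + 329 = (2 + 22*√13)*(-395) + 329 = (-790 - 8690*√13) + 329 = -461 - 8690*√13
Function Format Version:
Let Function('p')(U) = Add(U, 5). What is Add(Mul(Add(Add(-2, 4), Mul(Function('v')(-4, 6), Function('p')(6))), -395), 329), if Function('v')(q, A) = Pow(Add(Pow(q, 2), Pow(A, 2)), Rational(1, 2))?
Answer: Add(-461, Mul(-8690, Pow(13, Rational(1, 2)))) ≈ -31793.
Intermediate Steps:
Function('p')(U) = Add(5, U)
Function('v')(q, A) = Pow(Add(Pow(A, 2), Pow(q, 2)), Rational(1, 2))
Add(Mul(Add(Add(-2, 4), Mul(Function('v')(-4, 6), Function('p')(6))), -395), 329) = Add(Mul(Add(Add(-2, 4), Mul(Pow(Add(Pow(6, 2), Pow(-4, 2)), Rational(1, 2)), Add(5, 6))), -395), 329) = Add(Mul(Add(2, Mul(Pow(Add(36, 16), Rational(1, 2)), 11)), -395), 329) = Add(Mul(Add(2, Mul(Pow(52, Rational(1, 2)), 11)), -395), 329) = Add(Mul(Add(2, Mul(Mul(2, Pow(13, Rational(1, 2))), 11)), -395), 329) = Add(Mul(Add(2, Mul(22, Pow(13, Rational(1, 2)))), -395), 329) = Add(Add(-790, Mul(-8690, Pow(13, Rational(1, 2)))), 329) = Add(-461, Mul(-8690, Pow(13, Rational(1, 2))))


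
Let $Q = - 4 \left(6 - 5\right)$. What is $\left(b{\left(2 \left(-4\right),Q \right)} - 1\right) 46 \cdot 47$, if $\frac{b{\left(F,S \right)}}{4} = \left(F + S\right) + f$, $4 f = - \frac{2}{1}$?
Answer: $-110262$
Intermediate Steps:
$f = - \frac{1}{2}$ ($f = \frac{\left(-2\right) 1^{-1}}{4} = \frac{\left(-2\right) 1}{4} = \frac{1}{4} \left(-2\right) = - \frac{1}{2} \approx -0.5$)
$Q = -4$ ($Q = \left(-4\right) 1 = -4$)
$b{\left(F,S \right)} = -2 + 4 F + 4 S$ ($b{\left(F,S \right)} = 4 \left(\left(F + S\right) - \frac{1}{2}\right) = 4 \left(- \frac{1}{2} + F + S\right) = -2 + 4 F + 4 S$)
$\left(b{\left(2 \left(-4\right),Q \right)} - 1\right) 46 \cdot 47 = \left(\left(-2 + 4 \cdot 2 \left(-4\right) + 4 \left(-4\right)\right) - 1\right) 46 \cdot 47 = \left(\left(-2 + 4 \left(-8\right) - 16\right) - 1\right) 46 \cdot 47 = \left(\left(-2 - 32 - 16\right) - 1\right) 46 \cdot 47 = \left(-50 - 1\right) 46 \cdot 47 = \left(-51\right) 46 \cdot 47 = \left(-2346\right) 47 = -110262$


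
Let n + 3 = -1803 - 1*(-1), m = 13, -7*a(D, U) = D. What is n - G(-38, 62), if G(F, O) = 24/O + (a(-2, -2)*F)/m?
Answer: -5090641/2821 ≈ -1804.6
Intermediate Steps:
a(D, U) = -D/7
n = -1805 (n = -3 + (-1803 - 1*(-1)) = -3 + (-1803 + 1) = -3 - 1802 = -1805)
G(F, O) = 24/O + 2*F/91 (G(F, O) = 24/O + ((-⅐*(-2))*F)/13 = 24/O + (2*F/7)*(1/13) = 24/O + 2*F/91)
n - G(-38, 62) = -1805 - (24/62 + (2/91)*(-38)) = -1805 - (24*(1/62) - 76/91) = -1805 - (12/31 - 76/91) = -1805 - 1*(-1264/2821) = -1805 + 1264/2821 = -5090641/2821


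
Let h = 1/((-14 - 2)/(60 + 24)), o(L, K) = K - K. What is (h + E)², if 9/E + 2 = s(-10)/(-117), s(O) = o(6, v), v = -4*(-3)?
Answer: 1521/16 ≈ 95.063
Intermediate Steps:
v = 12
o(L, K) = 0
s(O) = 0
h = -21/4 (h = 1/(-16/84) = 1/(-16*1/84) = 1/(-4/21) = -21/4 ≈ -5.2500)
E = -9/2 (E = 9/(-2 + 0/(-117)) = 9/(-2 + 0*(-1/117)) = 9/(-2 + 0) = 9/(-2) = 9*(-½) = -9/2 ≈ -4.5000)
(h + E)² = (-21/4 - 9/2)² = (-39/4)² = 1521/16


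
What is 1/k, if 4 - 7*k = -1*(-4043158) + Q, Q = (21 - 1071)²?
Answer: -7/5145654 ≈ -1.3604e-6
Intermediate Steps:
Q = 1102500 (Q = (-1050)² = 1102500)
k = -5145654/7 (k = 4/7 - (-1*(-4043158) + 1102500)/7 = 4/7 - (4043158 + 1102500)/7 = 4/7 - ⅐*5145658 = 4/7 - 735094 = -5145654/7 ≈ -7.3509e+5)
1/k = 1/(-5145654/7) = -7/5145654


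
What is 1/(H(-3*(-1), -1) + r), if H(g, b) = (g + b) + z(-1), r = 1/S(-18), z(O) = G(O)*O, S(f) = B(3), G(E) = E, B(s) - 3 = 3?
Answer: 6/19 ≈ 0.31579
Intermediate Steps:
B(s) = 6 (B(s) = 3 + 3 = 6)
S(f) = 6
z(O) = O² (z(O) = O*O = O²)
r = ⅙ (r = 1/6 = ⅙ ≈ 0.16667)
H(g, b) = 1 + b + g (H(g, b) = (g + b) + (-1)² = (b + g) + 1 = 1 + b + g)
1/(H(-3*(-1), -1) + r) = 1/((1 - 1 - 3*(-1)) + ⅙) = 1/((1 - 1 + 3) + ⅙) = 1/(3 + ⅙) = 1/(19/6) = 6/19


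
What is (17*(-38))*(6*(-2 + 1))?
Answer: 3876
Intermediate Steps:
(17*(-38))*(6*(-2 + 1)) = -3876*(-1) = -646*(-6) = 3876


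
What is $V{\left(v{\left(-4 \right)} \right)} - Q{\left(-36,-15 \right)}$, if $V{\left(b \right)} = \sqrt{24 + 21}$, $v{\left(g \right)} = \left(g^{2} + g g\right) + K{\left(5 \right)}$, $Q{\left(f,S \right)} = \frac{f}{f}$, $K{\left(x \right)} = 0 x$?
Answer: $-1 + 3 \sqrt{5} \approx 5.7082$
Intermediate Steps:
$K{\left(x \right)} = 0$
$Q{\left(f,S \right)} = 1$
$v{\left(g \right)} = 2 g^{2}$ ($v{\left(g \right)} = \left(g^{2} + g g\right) + 0 = \left(g^{2} + g^{2}\right) + 0 = 2 g^{2} + 0 = 2 g^{2}$)
$V{\left(b \right)} = 3 \sqrt{5}$ ($V{\left(b \right)} = \sqrt{45} = 3 \sqrt{5}$)
$V{\left(v{\left(-4 \right)} \right)} - Q{\left(-36,-15 \right)} = 3 \sqrt{5} - 1 = -1 + 3 \sqrt{5}$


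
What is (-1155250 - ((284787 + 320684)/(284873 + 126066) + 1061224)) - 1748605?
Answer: -1629406204652/410939 ≈ -3.9651e+6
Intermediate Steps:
(-1155250 - ((284787 + 320684)/(284873 + 126066) + 1061224)) - 1748605 = (-1155250 - (605471/410939 + 1061224)) - 1748605 = (-1155250 - 1*436098934807/410939) - 1748605 = (-1155250 - 436098934807/410939) - 1748605 = -910836214557/410939 - 1748605 = -1629406204652/410939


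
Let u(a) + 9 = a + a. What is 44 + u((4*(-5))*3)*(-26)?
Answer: 3398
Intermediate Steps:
u(a) = -9 + 2*a (u(a) = -9 + (a + a) = -9 + 2*a)
44 + u((4*(-5))*3)*(-26) = 44 + (-9 + 2*((4*(-5))*3))*(-26) = 44 + (-9 + 2*(-20*3))*(-26) = 44 + (-9 + 2*(-60))*(-26) = 44 + (-9 - 120)*(-26) = 44 - 129*(-26) = 44 + 3354 = 3398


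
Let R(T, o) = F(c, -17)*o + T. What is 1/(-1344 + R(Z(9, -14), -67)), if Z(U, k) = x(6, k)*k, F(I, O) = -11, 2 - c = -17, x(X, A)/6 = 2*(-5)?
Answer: 1/233 ≈ 0.0042918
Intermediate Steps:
x(X, A) = -60 (x(X, A) = 6*(2*(-5)) = 6*(-10) = -60)
c = 19 (c = 2 - 1*(-17) = 2 + 17 = 19)
Z(U, k) = -60*k
R(T, o) = T - 11*o (R(T, o) = -11*o + T = T - 11*o)
1/(-1344 + R(Z(9, -14), -67)) = 1/(-1344 + (-60*(-14) - 11*(-67))) = 1/(-1344 + (840 + 737)) = 1/(-1344 + 1577) = 1/233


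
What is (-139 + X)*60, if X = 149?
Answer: 600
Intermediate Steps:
(-139 + X)*60 = (-139 + 149)*60 = 10*60 = 600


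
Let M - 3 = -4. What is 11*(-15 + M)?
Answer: -176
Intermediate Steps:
M = -1 (M = 3 - 4 = -1)
11*(-15 + M) = 11*(-15 - 1) = 11*(-16) = -176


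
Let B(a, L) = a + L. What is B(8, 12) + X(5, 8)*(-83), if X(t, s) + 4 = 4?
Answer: 20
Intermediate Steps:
X(t, s) = 0 (X(t, s) = -4 + 4 = 0)
B(a, L) = L + a
B(8, 12) + X(5, 8)*(-83) = (12 + 8) + 0*(-83) = 20 + 0 = 20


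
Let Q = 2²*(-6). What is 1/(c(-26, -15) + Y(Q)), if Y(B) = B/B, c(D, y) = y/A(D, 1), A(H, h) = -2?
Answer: 2/17 ≈ 0.11765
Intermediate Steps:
Q = -24 (Q = 4*(-6) = -24)
c(D, y) = -y/2 (c(D, y) = y/(-2) = y*(-½) = -y/2)
Y(B) = 1
1/(c(-26, -15) + Y(Q)) = 1/(-½*(-15) + 1) = 1/(15/2 + 1) = 1/(17/2) = 2/17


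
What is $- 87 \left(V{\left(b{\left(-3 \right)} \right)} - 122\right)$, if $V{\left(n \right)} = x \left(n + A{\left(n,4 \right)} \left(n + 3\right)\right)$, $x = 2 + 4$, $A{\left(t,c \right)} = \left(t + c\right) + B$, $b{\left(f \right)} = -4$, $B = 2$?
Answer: $13746$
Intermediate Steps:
$A{\left(t,c \right)} = 2 + c + t$ ($A{\left(t,c \right)} = \left(t + c\right) + 2 = \left(c + t\right) + 2 = 2 + c + t$)
$x = 6$
$V{\left(n \right)} = 6 n + 6 \left(3 + n\right) \left(6 + n\right)$ ($V{\left(n \right)} = 6 \left(n + \left(2 + 4 + n\right) \left(n + 3\right)\right) = 6 \left(n + \left(6 + n\right) \left(3 + n\right)\right) = 6 \left(n + \left(3 + n\right) \left(6 + n\right)\right) = 6 n + 6 \left(3 + n\right) \left(6 + n\right)$)
$- 87 \left(V{\left(b{\left(-3 \right)} \right)} - 122\right) = - 87 \left(\left(108 + 6 \left(-4\right)^{2} + 60 \left(-4\right)\right) - 122\right) = - 87 \left(\left(108 + 6 \cdot 16 - 240\right) - 122\right) = - 87 \left(\left(108 + 96 - 240\right) - 122\right) = - 87 \left(-36 - 122\right) = \left(-87\right) \left(-158\right) = 13746$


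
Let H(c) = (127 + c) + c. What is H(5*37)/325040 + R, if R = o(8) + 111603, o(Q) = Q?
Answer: 36278039937/325040 ≈ 1.1161e+5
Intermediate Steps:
H(c) = 127 + 2*c
R = 111611 (R = 8 + 111603 = 111611)
H(5*37)/325040 + R = (127 + 2*(5*37))/325040 + 111611 = (127 + 2*185)*(1/325040) + 111611 = (127 + 370)*(1/325040) + 111611 = 497*(1/325040) + 111611 = 497/325040 + 111611 = 36278039937/325040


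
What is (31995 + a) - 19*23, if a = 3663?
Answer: 35221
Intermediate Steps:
(31995 + a) - 19*23 = (31995 + 3663) - 19*23 = 35658 - 437 = 35221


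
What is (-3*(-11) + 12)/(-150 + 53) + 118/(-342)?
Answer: -13418/16587 ≈ -0.80895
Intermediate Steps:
(-3*(-11) + 12)/(-150 + 53) + 118/(-342) = (33 + 12)/(-97) + 118*(-1/342) = 45*(-1/97) - 59/171 = -45/97 - 59/171 = -13418/16587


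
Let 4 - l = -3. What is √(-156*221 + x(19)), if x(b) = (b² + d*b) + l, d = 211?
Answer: I*√30099 ≈ 173.49*I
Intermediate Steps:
l = 7 (l = 4 - 1*(-3) = 4 + 3 = 7)
x(b) = 7 + b² + 211*b (x(b) = (b² + 211*b) + 7 = 7 + b² + 211*b)
√(-156*221 + x(19)) = √(-156*221 + (7 + 19² + 211*19)) = √(-34476 + (7 + 361 + 4009)) = √(-34476 + 4377) = √(-30099) = I*√30099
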